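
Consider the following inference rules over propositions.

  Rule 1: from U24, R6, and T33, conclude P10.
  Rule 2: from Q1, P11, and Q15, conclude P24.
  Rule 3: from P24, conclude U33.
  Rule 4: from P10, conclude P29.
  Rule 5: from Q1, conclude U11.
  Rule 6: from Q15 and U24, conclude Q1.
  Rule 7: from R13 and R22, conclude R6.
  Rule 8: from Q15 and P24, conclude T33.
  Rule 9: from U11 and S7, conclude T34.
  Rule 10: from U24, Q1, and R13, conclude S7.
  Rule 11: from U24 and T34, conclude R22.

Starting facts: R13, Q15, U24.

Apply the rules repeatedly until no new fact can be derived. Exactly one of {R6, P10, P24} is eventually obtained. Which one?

R6

Q15 and U24 hold, so Q1 follows (Rule 6).
U24, Q1, and R13 hold, so S7 follows (Rule 10).
From Q1, Rule 5 gives U11.
U11 and S7 hold, so T34 follows (Rule 9).
From U24 and T34, Rule 11 gives R22.
From R13 and R22, Rule 7 gives R6.
P10 would need U24, R6, and T33 (Rule 1), but T33 is never established. P24 would need Q1, P11, and Q15 (Rule 2), but P11 is never established.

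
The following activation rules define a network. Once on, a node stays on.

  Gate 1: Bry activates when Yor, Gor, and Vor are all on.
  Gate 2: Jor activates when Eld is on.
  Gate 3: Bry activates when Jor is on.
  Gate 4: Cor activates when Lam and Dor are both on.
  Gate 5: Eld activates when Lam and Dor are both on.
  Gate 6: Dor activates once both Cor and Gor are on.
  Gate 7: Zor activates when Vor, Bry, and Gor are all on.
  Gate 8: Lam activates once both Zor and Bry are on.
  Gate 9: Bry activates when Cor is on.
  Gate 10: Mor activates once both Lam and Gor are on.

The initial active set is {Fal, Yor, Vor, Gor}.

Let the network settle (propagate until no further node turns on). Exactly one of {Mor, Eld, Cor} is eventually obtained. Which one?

Mor

Yor, Gor, and Vor are on, so Bry activates (Gate 1).
Gate 7: Vor, Bry, and Gor on → Zor on.
Gate 8: Zor and Bry on → Lam on.
Lam and Gor are on, so Mor activates (Gate 10).
Eld would need Lam and Dor (Gate 5), but Dor never turns on. Cor would need Lam and Dor (Gate 4), but Dor never turns on.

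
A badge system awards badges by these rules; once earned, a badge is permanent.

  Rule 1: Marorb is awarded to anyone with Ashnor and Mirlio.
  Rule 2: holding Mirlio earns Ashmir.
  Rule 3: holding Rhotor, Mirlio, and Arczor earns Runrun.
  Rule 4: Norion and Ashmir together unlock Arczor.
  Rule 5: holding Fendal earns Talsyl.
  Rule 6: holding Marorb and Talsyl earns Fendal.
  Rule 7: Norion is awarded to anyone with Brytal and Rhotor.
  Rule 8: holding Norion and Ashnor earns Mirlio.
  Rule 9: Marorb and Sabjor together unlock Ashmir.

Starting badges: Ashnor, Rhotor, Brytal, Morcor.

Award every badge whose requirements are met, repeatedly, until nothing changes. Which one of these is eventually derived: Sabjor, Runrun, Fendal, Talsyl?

With Brytal and Rhotor, Norion is earned (Rule 7).
With Norion and Ashnor, Mirlio is earned (Rule 8).
With Mirlio, Ashmir is earned (Rule 2).
With Norion and Ashmir, Arczor is earned (Rule 4).
With Rhotor, Mirlio, and Arczor, Runrun is earned (Rule 3).
No rule produces Sabjor, and it is not given. Talsyl would need Fendal (Rule 5), but Fendal is never earned. Fendal would need Marorb and Talsyl (Rule 6), but Talsyl is never earned.

Runrun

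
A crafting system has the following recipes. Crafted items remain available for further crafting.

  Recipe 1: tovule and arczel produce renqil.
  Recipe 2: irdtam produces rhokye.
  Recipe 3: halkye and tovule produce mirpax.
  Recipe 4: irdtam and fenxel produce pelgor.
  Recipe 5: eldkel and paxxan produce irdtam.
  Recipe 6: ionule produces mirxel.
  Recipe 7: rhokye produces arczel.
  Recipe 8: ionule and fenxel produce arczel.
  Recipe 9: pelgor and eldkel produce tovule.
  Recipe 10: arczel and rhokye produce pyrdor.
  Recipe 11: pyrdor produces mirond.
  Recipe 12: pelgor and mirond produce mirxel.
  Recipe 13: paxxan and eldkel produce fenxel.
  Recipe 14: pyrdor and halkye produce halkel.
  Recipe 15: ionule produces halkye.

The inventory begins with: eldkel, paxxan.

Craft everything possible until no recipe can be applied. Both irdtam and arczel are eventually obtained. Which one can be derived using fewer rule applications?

irdtam

irdtam: eldkel and paxxan → irdtam (Recipe 5). [1 rule application]
arczel: Using Recipe 5, eldkel and paxxan make irdtam. irdtam → rhokye (Recipe 2). Using Recipe 7, rhokye makes arczel. [3 rule applications]
irdtam needs fewer.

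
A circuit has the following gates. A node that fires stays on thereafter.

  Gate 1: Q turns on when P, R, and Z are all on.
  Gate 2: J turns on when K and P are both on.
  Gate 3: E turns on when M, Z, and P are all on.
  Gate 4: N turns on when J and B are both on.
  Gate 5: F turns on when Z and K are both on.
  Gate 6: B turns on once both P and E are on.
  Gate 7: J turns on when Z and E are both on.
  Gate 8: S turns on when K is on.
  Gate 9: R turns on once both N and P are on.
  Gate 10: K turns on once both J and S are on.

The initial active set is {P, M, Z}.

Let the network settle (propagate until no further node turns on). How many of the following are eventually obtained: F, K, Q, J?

M, Z, and P are on, so E turns on (Gate 3).
Gate 7: Z and E on → J on.
P and E are on, so B turns on (Gate 6).
Gate 4: J and B on → N on.
Gate 9: N and P on → R on.
Gate 1: P, R, and Z on → Q on.
F would need Z and K (Gate 5), but K never turns on.
K would need J and S (Gate 10), but S never turns on.
Q: reached.
J: reached.
Reached: Q and J — 2 of the 4.

2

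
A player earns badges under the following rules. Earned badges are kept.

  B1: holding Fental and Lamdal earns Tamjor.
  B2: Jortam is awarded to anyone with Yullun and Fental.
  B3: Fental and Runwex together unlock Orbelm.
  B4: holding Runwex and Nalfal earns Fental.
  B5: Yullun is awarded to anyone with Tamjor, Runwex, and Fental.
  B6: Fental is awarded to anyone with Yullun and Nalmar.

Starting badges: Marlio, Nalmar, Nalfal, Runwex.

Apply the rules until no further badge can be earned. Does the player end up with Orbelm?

With Runwex and Nalfal, Fental is earned (B4).
With Fental and Runwex, Orbelm is earned (B3).

Yes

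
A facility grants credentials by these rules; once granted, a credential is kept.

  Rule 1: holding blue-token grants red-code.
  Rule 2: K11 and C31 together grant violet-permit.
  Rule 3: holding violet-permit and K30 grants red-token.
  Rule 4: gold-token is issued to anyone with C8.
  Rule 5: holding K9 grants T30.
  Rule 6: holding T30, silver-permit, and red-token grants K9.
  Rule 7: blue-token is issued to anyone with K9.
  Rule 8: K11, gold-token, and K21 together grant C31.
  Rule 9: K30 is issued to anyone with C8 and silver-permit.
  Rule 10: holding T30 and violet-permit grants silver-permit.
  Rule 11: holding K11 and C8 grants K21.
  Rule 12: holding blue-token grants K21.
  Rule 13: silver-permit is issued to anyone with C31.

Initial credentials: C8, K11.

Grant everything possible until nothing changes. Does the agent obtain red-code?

No

red-code would need blue-token (Rule 1), but blue-token is never granted.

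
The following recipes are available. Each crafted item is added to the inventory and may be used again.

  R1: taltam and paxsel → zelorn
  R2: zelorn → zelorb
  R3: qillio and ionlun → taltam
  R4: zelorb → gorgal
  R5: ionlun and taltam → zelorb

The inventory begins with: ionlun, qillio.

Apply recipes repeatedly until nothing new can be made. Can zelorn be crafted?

No

zelorn would need taltam and paxsel (R1), but paxsel is never obtained.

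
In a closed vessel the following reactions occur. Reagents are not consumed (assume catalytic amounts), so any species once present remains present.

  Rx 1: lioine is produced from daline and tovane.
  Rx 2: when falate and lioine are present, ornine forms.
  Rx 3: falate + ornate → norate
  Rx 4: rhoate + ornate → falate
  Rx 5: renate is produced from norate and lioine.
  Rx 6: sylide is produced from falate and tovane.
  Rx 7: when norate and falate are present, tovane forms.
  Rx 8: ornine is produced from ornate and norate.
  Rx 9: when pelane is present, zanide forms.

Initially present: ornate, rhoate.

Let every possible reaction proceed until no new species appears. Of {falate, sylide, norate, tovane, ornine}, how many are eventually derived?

5

rhoate and ornate present → falate forms (Rx 4).
falate and ornate present → norate forms (Rx 3).
norate and falate present → tovane forms (Rx 7).
ornate and norate present → ornine forms (Rx 8).
falate and tovane present → sylide forms (Rx 6).
falate: reached.
sylide: reached.
norate: reached.
tovane: reached.
ornine: reached.
All 5 are reached.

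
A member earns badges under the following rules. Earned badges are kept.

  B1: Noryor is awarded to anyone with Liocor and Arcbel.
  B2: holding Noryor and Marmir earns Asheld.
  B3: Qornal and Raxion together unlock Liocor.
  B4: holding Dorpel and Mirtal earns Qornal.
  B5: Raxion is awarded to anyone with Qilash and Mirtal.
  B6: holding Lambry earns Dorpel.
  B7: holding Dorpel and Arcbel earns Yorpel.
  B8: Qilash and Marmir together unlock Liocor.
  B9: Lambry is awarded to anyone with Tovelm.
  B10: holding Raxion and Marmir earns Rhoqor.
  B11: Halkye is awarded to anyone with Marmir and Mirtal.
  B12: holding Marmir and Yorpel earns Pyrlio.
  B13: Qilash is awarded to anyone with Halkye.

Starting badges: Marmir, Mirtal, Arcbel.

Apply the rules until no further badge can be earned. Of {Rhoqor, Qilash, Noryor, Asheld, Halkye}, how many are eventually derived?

5

With Marmir and Mirtal, Halkye is earned (B11).
With Halkye, Qilash is earned (B13).
With Qilash and Mirtal, Raxion is earned (B5).
With Qilash and Marmir, Liocor is earned (B8).
With Raxion and Marmir, Rhoqor is earned (B10).
With Liocor and Arcbel, Noryor is earned (B1).
With Noryor and Marmir, Asheld is earned (B2).
Rhoqor: reached.
Qilash: reached.
Noryor: reached.
Asheld: reached.
Halkye: reached.
All 5 are reached.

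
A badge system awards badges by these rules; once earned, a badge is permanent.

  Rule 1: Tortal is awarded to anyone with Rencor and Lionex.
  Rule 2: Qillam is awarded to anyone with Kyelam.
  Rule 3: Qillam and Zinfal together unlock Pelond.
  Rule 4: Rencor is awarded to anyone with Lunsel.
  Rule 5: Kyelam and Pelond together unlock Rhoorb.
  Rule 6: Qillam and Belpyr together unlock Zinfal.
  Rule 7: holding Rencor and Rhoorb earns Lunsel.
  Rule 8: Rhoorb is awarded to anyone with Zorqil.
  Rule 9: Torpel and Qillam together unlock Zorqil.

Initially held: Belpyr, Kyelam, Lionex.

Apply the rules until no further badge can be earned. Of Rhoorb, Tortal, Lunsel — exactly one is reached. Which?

With Kyelam, Qillam is earned (Rule 2).
With Qillam and Belpyr, Zinfal is earned (Rule 6).
With Qillam and Zinfal, Pelond is earned (Rule 3).
With Kyelam and Pelond, Rhoorb is earned (Rule 5).
Lunsel would need Rencor and Rhoorb (Rule 7), but Rencor is never earned. Tortal would need Rencor and Lionex (Rule 1), but Rencor is never earned.

Rhoorb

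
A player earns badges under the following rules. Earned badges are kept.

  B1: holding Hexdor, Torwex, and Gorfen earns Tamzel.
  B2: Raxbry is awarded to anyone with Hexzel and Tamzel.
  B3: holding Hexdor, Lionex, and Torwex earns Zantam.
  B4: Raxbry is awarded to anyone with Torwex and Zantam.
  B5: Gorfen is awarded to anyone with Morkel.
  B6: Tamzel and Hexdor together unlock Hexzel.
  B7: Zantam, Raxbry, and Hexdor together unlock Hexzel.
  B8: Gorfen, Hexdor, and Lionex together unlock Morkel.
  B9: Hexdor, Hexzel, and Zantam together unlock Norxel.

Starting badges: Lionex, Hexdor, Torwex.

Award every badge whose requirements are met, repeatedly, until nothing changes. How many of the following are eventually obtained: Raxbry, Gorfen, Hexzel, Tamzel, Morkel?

2

With Hexdor, Lionex, and Torwex, Zantam is earned (B3).
With Torwex and Zantam, Raxbry is earned (B4).
With Zantam, Raxbry, and Hexdor, Hexzel is earned (B7).
Raxbry: reached.
Gorfen would need Morkel (B5), but Morkel is never earned.
Hexzel: reached.
Tamzel would need Hexdor, Torwex, and Gorfen (B1), but Gorfen is never earned.
Morkel would need Gorfen, Hexdor, and Lionex (B8), but Gorfen is never earned.
Reached: Raxbry and Hexzel — 2 of the 5.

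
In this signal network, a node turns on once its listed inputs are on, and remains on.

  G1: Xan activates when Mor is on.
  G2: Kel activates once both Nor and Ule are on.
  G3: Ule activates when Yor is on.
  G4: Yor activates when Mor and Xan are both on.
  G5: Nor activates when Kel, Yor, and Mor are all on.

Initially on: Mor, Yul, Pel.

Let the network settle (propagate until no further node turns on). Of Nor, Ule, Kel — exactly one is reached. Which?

Ule

Mor is on, so Xan activates (G1).
Mor and Xan are on, so Yor activates (G4).
Yor is on, so Ule activates (G3).
Kel would need Nor and Ule (G2), but Nor never turns on. Nor would need Kel, Yor, and Mor (G5), but Kel never turns on.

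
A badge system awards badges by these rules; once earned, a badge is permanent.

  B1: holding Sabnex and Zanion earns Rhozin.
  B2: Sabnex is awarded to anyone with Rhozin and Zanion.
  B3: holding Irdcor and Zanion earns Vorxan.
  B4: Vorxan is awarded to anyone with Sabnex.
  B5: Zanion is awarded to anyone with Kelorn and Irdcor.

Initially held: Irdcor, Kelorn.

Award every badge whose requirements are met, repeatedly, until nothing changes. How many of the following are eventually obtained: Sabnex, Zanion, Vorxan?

2

With Kelorn and Irdcor, Zanion is earned (B5).
With Irdcor and Zanion, Vorxan is earned (B3).
Sabnex would need Rhozin and Zanion (B2), but Rhozin is never earned.
Zanion: reached.
Vorxan: reached.
Reached: Zanion and Vorxan — 2 of the 3.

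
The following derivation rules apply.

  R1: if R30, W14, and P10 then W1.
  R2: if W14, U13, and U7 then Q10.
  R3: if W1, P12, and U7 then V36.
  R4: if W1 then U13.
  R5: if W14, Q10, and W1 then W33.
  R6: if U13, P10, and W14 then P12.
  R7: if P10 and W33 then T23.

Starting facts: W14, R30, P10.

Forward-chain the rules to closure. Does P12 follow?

R30, W14, and P10 hold, so W1 follows (R1).
W1 holds, so U13 follows (R4).
From U13, P10, and W14, R6 gives P12.

Yes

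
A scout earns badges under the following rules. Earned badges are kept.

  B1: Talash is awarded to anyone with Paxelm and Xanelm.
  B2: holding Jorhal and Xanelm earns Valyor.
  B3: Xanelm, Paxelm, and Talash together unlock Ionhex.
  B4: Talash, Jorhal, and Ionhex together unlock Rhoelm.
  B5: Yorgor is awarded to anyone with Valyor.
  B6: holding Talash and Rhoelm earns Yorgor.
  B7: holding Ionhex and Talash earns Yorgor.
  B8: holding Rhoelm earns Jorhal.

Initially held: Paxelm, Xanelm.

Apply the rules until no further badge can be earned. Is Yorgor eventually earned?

Yes

With Paxelm and Xanelm, Talash is earned (B1).
With Xanelm, Paxelm, and Talash, Ionhex is earned (B3).
With Ionhex and Talash, Yorgor is earned (B7).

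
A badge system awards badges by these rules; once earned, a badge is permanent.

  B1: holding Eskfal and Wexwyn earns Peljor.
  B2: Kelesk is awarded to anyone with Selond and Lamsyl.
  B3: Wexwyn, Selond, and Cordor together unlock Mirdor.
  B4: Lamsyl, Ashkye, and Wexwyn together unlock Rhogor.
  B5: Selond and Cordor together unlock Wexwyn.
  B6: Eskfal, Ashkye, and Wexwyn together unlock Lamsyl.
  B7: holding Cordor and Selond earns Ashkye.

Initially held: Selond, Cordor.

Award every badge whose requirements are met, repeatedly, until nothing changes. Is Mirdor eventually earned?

With Selond and Cordor, Wexwyn is earned (B5).
With Wexwyn, Selond, and Cordor, Mirdor is earned (B3).

Yes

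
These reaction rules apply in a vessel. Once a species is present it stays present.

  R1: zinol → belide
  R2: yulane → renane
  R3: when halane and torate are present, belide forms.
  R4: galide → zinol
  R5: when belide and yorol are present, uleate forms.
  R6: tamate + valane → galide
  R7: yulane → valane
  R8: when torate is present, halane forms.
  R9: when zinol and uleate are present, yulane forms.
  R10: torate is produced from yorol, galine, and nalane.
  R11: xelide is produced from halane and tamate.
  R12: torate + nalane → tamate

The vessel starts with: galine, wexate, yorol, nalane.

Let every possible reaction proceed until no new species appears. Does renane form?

No

renane would need yulane (R2), but yulane never forms.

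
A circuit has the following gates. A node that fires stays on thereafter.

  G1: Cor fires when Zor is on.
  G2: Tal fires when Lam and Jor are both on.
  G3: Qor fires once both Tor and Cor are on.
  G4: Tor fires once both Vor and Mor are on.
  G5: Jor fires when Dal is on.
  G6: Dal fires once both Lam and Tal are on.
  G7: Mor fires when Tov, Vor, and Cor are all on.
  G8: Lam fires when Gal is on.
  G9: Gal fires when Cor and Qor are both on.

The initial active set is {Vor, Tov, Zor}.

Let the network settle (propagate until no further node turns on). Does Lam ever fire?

Yes

Zor is on, so Cor fires (G1).
Tov, Vor, and Cor are on, so Mor fires (G7).
G4: Vor and Mor on → Tor on.
G3: Tor and Cor on → Qor on.
Cor and Qor are on, so Gal fires (G9).
Gal is on, so Lam fires (G8).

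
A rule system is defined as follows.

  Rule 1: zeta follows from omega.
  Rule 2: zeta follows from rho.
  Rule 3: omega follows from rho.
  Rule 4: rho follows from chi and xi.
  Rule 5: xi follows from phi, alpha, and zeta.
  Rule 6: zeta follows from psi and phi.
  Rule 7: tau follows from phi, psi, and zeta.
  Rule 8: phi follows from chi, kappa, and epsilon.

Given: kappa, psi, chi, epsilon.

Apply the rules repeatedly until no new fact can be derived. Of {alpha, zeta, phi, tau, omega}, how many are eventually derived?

3

chi, kappa, and epsilon hold, so phi follows (Rule 8).
psi and phi hold, so zeta follows (Rule 6).
phi, psi, and zeta hold, so tau follows (Rule 7).
No rule produces alpha, and it is not given.
zeta: reached.
phi: reached.
tau: reached.
omega would need rho (Rule 3), but rho is never established.
Reached: zeta, phi, and tau — 3 of the 5.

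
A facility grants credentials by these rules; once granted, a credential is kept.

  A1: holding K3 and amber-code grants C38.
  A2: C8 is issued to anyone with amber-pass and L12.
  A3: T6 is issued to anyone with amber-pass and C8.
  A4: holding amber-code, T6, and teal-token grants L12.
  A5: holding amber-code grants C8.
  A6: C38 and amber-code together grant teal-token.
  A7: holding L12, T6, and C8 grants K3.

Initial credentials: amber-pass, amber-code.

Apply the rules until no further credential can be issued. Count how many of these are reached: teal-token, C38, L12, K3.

teal-token would need C38 and amber-code (A6), but C38 is never granted.
C38 would need K3 and amber-code (A1), but K3 is never granted.
L12 would need amber-code, T6, and teal-token (A4), but teal-token is never granted.
K3 would need L12, T6, and C8 (A7), but L12 is never granted.
None of the 4 are reached.

0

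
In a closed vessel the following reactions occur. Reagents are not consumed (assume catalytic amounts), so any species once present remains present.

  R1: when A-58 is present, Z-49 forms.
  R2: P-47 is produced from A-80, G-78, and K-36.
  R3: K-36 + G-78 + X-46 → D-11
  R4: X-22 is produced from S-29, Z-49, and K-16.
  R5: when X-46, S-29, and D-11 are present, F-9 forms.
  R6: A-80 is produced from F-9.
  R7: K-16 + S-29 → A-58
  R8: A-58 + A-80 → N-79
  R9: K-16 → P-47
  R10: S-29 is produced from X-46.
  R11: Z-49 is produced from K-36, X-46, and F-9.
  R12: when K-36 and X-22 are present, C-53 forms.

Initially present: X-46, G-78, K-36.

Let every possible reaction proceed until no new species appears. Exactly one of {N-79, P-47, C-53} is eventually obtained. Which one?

P-47

X-46 present → S-29 forms (R10).
K-36, G-78, and X-46 present → D-11 forms (R3).
X-46, S-29, and D-11 present → F-9 forms (R5).
F-9 present → A-80 forms (R6).
A-80, G-78, and K-36 present → P-47 forms (R2).
N-79 would need A-58 and A-80 (R8), but A-58 never forms. C-53 would need K-36 and X-22 (R12), but X-22 never forms.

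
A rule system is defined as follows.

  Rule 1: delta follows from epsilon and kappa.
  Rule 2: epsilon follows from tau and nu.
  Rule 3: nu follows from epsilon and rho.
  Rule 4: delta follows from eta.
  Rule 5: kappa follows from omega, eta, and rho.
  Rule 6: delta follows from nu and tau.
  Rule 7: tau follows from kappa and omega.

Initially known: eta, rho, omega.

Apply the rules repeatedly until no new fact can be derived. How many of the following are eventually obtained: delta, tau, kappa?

From omega, eta, and rho, Rule 5 gives kappa.
eta holds, so delta follows (Rule 4).
kappa and omega hold, so tau follows (Rule 7).
delta: reached.
tau: reached.
kappa: reached.
All 3 are reached.

3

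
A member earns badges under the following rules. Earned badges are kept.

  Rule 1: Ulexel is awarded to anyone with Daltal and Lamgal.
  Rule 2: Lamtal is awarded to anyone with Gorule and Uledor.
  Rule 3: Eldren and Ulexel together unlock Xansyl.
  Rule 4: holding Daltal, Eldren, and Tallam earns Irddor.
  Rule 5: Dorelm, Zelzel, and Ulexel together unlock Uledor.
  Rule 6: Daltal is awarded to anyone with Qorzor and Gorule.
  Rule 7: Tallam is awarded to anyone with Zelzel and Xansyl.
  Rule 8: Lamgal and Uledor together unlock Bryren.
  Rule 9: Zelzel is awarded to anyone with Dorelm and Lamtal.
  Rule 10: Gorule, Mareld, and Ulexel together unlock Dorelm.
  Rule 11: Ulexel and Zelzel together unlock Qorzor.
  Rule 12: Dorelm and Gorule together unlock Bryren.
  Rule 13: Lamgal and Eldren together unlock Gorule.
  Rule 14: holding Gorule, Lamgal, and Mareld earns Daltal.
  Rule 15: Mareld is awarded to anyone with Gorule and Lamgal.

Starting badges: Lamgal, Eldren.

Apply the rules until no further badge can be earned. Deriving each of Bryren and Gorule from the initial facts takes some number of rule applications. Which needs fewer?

Gorule

Gorule: With Lamgal and Eldren, Gorule is earned (Rule 13). [1 rule application]
Bryren: With Lamgal and Eldren, Gorule is earned (Rule 13). With Gorule and Lamgal, Mareld is earned (Rule 15). With Gorule, Lamgal, and Mareld, Daltal is earned (Rule 14). With Daltal and Lamgal, Ulexel is earned (Rule 1). With Gorule, Mareld, and Ulexel, Dorelm is earned (Rule 10). With Dorelm and Gorule, Bryren is earned (Rule 12). [6 rule applications]
Gorule needs fewer.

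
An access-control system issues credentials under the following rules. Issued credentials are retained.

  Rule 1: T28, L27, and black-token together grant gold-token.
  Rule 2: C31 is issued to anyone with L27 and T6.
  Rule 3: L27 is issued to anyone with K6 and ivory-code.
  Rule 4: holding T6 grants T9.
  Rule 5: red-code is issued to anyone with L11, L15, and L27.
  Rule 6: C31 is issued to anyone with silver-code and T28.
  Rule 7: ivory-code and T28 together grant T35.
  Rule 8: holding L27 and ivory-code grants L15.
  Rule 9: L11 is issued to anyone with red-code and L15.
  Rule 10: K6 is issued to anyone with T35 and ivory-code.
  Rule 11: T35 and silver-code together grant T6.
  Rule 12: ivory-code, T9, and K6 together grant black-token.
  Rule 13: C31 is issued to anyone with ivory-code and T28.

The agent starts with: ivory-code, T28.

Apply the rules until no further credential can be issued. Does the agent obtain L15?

Yes

Holding ivory-code and T28 grants T35 (Rule 7).
Holding T35 and ivory-code grants K6 (Rule 10).
Holding K6 and ivory-code grants L27 (Rule 3).
Holding L27 and ivory-code grants L15 (Rule 8).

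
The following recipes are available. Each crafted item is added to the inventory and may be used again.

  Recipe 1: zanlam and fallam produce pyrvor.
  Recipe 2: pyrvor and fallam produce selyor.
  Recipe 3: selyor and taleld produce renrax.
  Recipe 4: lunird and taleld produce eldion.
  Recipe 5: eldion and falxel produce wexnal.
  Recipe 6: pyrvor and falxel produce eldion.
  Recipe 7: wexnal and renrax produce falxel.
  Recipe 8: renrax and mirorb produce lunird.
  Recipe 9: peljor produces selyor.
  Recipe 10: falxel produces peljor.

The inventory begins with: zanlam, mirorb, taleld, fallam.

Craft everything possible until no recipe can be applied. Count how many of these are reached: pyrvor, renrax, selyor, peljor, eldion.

4

Using Recipe 1, zanlam and fallam make pyrvor.
Using Recipe 2, pyrvor and fallam make selyor.
Using Recipe 3, selyor and taleld make renrax.
Using Recipe 8, renrax and mirorb make lunird.
lunird and taleld → eldion (Recipe 4).
pyrvor: reached.
renrax: reached.
selyor: reached.
peljor would need falxel (Recipe 10), but falxel is never obtained.
eldion: reached.
Reached: pyrvor, renrax, selyor, and eldion — 4 of the 5.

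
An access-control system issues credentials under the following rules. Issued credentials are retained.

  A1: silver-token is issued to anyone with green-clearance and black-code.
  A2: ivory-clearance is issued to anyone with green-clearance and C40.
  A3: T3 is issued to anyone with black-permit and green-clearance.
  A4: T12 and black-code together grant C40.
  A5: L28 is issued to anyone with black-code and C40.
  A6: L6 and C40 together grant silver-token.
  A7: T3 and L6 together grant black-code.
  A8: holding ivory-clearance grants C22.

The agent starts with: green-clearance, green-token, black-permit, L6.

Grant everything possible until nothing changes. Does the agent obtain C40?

No

C40 would need T12 and black-code (A4), but T12 is never granted.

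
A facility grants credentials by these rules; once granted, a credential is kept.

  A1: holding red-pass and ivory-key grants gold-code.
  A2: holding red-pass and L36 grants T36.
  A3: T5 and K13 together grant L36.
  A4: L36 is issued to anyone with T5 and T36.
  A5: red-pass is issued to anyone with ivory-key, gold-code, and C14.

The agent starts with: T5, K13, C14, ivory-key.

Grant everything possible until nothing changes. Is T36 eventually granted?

T36 would need red-pass and L36 (A2), but red-pass is never granted.

No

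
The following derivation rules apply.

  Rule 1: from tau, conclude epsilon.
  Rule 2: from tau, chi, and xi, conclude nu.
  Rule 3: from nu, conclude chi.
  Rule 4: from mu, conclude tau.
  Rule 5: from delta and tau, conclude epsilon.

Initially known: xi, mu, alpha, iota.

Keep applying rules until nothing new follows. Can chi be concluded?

No

chi would need nu (Rule 3), but nu is never established.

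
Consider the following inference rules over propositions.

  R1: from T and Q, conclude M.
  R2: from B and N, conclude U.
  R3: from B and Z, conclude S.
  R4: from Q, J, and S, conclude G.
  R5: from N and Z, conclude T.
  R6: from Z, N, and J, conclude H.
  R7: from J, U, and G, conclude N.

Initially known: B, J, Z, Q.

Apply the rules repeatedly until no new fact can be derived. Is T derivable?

T would need N and Z (R5), but N is never established.

No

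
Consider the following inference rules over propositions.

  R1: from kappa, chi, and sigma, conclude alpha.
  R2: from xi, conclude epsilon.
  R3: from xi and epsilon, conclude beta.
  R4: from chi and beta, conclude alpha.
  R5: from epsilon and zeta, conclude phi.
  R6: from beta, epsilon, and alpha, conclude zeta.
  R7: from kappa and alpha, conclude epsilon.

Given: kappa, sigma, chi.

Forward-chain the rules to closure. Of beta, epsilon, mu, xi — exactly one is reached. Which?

kappa, chi, and sigma hold, so alpha follows (R1).
From kappa and alpha, R7 gives epsilon.
No rule produces xi, and it is not given. No rule produces mu, and it is not given. beta would need xi and epsilon (R3), but xi is never established.

epsilon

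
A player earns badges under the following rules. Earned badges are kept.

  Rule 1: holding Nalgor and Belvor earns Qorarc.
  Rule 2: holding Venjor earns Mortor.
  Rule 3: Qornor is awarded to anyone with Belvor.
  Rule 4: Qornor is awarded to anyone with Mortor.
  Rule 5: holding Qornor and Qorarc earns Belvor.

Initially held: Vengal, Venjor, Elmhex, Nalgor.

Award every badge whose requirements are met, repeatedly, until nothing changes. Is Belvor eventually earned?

No

Belvor would need Qornor and Qorarc (Rule 5), but Qorarc is never earned.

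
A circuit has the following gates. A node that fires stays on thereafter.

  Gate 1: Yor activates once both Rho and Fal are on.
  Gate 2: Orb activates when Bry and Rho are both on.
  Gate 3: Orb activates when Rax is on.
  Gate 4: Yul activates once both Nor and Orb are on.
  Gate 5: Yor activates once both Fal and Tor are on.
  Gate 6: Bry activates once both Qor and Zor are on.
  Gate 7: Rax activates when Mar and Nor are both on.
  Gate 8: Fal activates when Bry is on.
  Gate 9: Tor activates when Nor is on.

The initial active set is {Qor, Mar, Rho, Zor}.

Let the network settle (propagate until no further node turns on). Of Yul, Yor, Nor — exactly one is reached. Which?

Gate 6: Qor and Zor on → Bry on.
Gate 8: Bry on → Fal on.
Gate 1: Rho and Fal on → Yor on.
Yul would need Nor and Orb (Gate 4), but Nor never turns on. No rule produces Nor, and it is not given.

Yor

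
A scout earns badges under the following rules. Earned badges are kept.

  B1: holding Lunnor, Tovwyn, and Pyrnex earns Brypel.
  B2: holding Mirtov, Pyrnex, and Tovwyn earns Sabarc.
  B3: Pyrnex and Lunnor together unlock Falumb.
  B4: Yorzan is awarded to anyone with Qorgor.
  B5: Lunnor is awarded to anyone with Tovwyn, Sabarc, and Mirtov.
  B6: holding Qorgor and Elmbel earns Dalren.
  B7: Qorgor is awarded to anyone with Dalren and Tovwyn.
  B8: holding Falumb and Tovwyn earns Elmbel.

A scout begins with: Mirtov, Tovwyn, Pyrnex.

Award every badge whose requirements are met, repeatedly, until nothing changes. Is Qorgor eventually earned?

No

Qorgor would need Dalren and Tovwyn (B7), but Dalren is never earned.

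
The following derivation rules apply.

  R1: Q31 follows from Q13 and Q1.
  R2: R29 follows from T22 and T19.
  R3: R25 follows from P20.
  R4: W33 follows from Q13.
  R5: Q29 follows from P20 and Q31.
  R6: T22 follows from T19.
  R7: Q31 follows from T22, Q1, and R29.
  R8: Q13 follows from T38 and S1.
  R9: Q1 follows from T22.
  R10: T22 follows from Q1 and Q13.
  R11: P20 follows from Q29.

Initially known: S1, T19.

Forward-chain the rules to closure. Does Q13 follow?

No

Q13 would need T38 and S1 (R8), but T38 is never established.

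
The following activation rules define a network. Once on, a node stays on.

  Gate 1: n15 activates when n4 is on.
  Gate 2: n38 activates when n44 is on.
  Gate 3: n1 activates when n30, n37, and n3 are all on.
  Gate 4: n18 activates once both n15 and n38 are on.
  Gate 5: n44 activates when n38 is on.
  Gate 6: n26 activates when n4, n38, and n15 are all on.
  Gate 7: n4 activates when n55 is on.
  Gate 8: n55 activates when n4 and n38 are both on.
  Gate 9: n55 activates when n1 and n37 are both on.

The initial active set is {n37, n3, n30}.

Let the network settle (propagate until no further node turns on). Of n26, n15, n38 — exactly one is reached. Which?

n30, n37, and n3 are on, so n1 activates (Gate 3).
n1 and n37 are on, so n55 activates (Gate 9).
n55 is on, so n4 activates (Gate 7).
Gate 1: n4 on → n15 on.
n26 would need n4, n38, and n15 (Gate 6), but n38 never turns on. n38 would need n44 (Gate 2), but n44 never turns on.

n15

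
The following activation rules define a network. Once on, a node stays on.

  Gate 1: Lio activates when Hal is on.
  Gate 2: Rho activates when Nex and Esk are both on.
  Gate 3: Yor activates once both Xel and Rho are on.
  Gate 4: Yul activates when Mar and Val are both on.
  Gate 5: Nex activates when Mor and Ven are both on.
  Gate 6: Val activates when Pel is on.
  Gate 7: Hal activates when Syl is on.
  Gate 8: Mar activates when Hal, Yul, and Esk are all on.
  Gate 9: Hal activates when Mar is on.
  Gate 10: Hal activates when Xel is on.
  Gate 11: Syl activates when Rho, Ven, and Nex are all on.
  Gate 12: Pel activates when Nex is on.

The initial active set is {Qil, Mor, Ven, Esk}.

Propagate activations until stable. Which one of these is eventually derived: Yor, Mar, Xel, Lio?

Gate 5: Mor and Ven on → Nex on.
Gate 2: Nex and Esk on → Rho on.
Gate 11: Rho, Ven, and Nex on → Syl on.
Gate 7: Syl on → Hal on.
Hal is on, so Lio activates (Gate 1).
Yor would need Xel and Rho (Gate 3), but Xel never turns on. Mar would need Hal, Yul, and Esk (Gate 8), but Yul never turns on. No rule produces Xel, and it is not given.

Lio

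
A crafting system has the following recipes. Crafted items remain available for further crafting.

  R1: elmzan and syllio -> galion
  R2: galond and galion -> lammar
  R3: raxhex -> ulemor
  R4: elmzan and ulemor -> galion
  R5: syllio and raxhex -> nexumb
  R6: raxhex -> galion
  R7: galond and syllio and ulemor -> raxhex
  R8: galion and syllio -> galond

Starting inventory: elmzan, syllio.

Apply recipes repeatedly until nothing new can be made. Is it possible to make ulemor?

No

ulemor would need raxhex (R3), but raxhex is never obtained.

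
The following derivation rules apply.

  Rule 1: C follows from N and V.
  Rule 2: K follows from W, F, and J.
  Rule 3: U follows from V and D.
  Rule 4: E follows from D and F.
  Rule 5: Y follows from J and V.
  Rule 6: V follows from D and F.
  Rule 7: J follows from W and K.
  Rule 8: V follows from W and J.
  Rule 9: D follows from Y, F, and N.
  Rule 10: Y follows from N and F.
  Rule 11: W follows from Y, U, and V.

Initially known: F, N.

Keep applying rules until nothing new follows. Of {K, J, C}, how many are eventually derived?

From N and F, Rule 10 gives Y.
Y, F, and N hold, so D follows (Rule 9).
D and F hold, so V follows (Rule 6).
From N and V, Rule 1 gives C.
K would need W, F, and J (Rule 2), but J is never established.
J would need W and K (Rule 7), but K is never established.
C: reached.
Reached: C — 1 of the 3.

1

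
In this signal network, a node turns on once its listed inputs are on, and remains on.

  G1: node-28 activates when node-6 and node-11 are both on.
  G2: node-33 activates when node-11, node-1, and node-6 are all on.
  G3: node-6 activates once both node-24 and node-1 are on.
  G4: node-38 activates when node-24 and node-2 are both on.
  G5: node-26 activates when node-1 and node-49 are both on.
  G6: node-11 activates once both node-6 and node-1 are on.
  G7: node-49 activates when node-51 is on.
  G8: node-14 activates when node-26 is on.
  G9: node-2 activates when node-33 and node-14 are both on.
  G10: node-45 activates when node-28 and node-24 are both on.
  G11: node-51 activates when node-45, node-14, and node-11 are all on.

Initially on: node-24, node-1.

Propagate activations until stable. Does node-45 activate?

Yes

G3: node-24 and node-1 on → node-6 on.
G6: node-6 and node-1 on → node-11 on.
node-6 and node-11 are on, so node-28 activates (G1).
node-28 and node-24 are on, so node-45 activates (G10).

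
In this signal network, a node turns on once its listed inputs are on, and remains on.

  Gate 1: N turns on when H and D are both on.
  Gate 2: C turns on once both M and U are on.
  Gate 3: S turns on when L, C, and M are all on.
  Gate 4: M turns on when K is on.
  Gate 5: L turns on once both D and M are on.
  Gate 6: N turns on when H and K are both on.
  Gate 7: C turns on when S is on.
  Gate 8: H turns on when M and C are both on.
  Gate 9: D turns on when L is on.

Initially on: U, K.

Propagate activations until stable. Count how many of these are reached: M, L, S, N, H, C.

4

Gate 4: K on → M on.
M and U are on, so C turns on (Gate 2).
M and C are on, so H turns on (Gate 8).
H and K are on, so N turns on (Gate 6).
M: reached.
L would need D and M (Gate 5), but D never turns on.
S would need L, C, and M (Gate 3), but L never turns on.
N: reached.
H: reached.
C: reached.
Reached: M, N, H, and C — 4 of the 6.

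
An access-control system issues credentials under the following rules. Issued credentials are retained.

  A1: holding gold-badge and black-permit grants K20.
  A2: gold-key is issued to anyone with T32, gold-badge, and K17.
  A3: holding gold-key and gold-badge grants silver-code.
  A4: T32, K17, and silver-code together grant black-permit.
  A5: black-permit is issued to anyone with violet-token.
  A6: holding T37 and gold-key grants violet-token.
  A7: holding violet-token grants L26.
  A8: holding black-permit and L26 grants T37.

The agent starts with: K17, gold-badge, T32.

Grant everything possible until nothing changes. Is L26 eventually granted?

No

L26 would need violet-token (A7), but violet-token is never granted.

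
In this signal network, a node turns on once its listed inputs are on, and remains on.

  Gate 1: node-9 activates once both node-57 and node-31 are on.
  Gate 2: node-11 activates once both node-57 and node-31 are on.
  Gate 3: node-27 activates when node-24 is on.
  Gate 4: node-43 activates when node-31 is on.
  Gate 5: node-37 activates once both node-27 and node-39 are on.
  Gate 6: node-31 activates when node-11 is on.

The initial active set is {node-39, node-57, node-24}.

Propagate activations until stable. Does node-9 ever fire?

node-9 would need node-57 and node-31 (Gate 1), but node-31 never turns on.

No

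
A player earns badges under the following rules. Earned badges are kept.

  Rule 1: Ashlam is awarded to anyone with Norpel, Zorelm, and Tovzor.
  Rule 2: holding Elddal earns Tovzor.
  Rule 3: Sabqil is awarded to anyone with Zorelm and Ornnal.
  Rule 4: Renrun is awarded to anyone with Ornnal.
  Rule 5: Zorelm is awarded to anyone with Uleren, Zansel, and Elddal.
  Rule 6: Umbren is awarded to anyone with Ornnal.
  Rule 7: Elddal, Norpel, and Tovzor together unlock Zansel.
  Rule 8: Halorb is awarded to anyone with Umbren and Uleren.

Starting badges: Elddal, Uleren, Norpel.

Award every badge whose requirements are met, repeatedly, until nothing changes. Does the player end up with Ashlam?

Yes

With Elddal, Tovzor is earned (Rule 2).
With Elddal, Norpel, and Tovzor, Zansel is earned (Rule 7).
With Uleren, Zansel, and Elddal, Zorelm is earned (Rule 5).
With Norpel, Zorelm, and Tovzor, Ashlam is earned (Rule 1).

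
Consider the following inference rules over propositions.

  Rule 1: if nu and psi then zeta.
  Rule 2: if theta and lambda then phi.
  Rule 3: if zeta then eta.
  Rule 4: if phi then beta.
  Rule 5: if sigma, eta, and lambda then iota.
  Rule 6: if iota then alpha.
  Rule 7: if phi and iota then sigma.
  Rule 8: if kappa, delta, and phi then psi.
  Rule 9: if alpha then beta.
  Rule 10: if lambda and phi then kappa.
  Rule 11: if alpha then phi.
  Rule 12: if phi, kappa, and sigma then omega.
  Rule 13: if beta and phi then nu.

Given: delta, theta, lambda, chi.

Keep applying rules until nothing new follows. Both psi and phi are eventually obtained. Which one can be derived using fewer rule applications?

phi: theta and lambda hold, so phi follows (Rule 2). [1 rule application]
psi: From theta and lambda, Rule 2 gives phi. From lambda and phi, Rule 10 gives kappa. From kappa, delta, and phi, Rule 8 gives psi. [3 rule applications]
phi needs fewer.

phi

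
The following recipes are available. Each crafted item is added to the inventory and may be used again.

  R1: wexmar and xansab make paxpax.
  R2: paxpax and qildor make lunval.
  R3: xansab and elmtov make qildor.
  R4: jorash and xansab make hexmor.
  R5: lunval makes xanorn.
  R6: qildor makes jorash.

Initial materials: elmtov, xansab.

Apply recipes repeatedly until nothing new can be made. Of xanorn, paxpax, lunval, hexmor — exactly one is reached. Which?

hexmor

xansab and elmtov → qildor (R3).
qildor → jorash (R6).
jorash and xansab → hexmor (R4).
xanorn would need lunval (R5), but lunval is never obtained. lunval would need paxpax and qildor (R2), but paxpax is never obtained. paxpax would need wexmar and xansab (R1), but wexmar is never obtained.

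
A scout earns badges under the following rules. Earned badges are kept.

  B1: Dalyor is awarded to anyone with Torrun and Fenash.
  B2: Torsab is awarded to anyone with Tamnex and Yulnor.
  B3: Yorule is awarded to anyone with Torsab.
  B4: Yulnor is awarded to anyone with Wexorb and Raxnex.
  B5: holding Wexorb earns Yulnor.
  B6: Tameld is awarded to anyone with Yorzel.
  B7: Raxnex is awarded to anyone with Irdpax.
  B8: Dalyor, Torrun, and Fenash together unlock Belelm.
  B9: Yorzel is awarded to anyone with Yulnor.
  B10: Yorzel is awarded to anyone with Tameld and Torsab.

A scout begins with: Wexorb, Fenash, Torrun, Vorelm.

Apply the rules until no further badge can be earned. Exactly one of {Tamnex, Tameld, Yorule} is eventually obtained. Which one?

Tameld

With Wexorb, Yulnor is earned (B5).
With Yulnor, Yorzel is earned (B9).
With Yorzel, Tameld is earned (B6).
Yorule would need Torsab (B3), but Torsab is never earned. No rule produces Tamnex, and it is not given.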